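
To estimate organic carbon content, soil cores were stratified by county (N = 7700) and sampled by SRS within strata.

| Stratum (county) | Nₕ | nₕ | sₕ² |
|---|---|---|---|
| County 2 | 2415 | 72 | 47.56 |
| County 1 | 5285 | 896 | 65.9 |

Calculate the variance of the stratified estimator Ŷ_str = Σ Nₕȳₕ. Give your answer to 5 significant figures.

Var(Ŷ_str) = Σₕ Nₕ²(1 − fₕ)sₕ²/nₕ.
County 2: 2415²·(1 − 72/2415)·47.56/72 = 3.7376512 × 10^6.
County 1: 5285²·(1 − 896/5285)·65.9/896 = 1.7060352 × 10^6.
Sum = 5.4436864 × 10^6.

5.4437 × 10^6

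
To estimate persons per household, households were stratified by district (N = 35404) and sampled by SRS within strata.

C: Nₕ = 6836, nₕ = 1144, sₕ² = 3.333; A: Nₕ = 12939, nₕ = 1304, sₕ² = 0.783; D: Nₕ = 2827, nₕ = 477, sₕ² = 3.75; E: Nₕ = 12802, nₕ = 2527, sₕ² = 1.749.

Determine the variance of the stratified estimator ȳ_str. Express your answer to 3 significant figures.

2.77 × 10^-4

Var(ȳ_str) = Σₕ Wₕ²(1 − fₕ)sₕ²/nₕ with Wₕ = Nₕ/N, N = 35404.
C: Wₕ = 0.19308553; term = 0.19308553²·(1 − 0.16734933)·3.333/1144 = 9.0442294 × 10^-5.
A: Wₕ = 0.36546718; term = 0.36546718²·(1 − 0.10078059)·0.783/1304 = 7.2118487 × 10^-5.
D: Wₕ = 0.07984973; term = 0.07984973²·(1 − 0.16873010)·3.75/477 = 4.1667927 × 10^-5.
E: Wₕ = 0.36159756; term = 0.36159756²·(1 − 0.19739103)·1.749/2527 = 7.2633932 × 10^-5.
Sum = 2.7686264 × 10^-4.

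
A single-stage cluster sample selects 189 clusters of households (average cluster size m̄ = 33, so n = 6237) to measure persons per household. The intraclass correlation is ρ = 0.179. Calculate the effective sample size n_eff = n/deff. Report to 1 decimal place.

927.0

deff = 1 + (33 − 1)·0.179 = 1 + 5.728 = 6.728.
n_eff = 6237 / 6.728 = 927.0.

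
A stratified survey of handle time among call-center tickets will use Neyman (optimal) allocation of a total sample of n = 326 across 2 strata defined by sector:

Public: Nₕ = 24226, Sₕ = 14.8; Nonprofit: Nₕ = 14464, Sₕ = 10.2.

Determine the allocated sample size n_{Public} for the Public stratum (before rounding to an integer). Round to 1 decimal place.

Neyman allocation: nₕ = n·NₕSₕ / Σⱼ NⱼSⱼ.
Σ NⱼSⱼ = 24226·14.8 + 14464·10.2 = 506077.6.
n_{Public} = 326·24226·14.8 / 506077.6 = 231.0.

231.0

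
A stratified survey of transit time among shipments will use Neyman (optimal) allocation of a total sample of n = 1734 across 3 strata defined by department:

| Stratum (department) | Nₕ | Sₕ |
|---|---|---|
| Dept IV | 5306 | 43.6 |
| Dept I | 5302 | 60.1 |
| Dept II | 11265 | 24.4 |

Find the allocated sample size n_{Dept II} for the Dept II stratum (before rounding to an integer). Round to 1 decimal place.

Neyman allocation: nₕ = n·NₕSₕ / Σⱼ NⱼSⱼ.
Σ NⱼSⱼ = 5306·43.6 + 5302·60.1 + 11265·24.4 = 824857.8.
n_{Dept II} = 1734·11265·24.4 / 824857.8 = 577.8.

577.8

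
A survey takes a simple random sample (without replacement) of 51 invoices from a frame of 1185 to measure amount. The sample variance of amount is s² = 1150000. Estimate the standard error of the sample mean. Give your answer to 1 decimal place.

Under SRS without replacement, Var(ȳ) = (1 − f)·s²/n with f = n/N = 51/1185 = 0.04303797.
Var(ȳ) = (1 − 0.04303797)·1150000/51 = 0.95696203·22549.02 = 21578.555.
SE(ȳ) = √(21578.555) = 146.9.

146.9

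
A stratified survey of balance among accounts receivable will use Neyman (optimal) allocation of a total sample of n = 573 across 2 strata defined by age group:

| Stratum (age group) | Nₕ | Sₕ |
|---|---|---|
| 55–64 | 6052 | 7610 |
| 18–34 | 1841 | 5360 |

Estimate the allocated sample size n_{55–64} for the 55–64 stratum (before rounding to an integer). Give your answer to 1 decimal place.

Neyman allocation: nₕ = n·NₕSₕ / Σⱼ NⱼSⱼ.
Σ NⱼSⱼ = 6052·7610 + 1841·5360 = 5.592348 × 10^7.
n_{55–64} = 573·6052·7610 / (5.592348 × 10^7) = 471.9.

471.9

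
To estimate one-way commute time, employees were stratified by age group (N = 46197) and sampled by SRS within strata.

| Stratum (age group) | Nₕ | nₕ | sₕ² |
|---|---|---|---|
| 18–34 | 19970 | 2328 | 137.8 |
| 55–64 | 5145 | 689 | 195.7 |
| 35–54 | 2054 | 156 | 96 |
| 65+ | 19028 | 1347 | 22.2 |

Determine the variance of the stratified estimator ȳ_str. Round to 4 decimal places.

0.0165

Var(ȳ_str) = Σₕ Wₕ²(1 − fₕ)sₕ²/nₕ with Wₕ = Nₕ/N, N = 46197.
18–34: Wₕ = 0.43227915; term = 0.43227915²·(1 − 0.11657486)·137.8/2328 = 0.0097715752.
55–64: Wₕ = 0.11137087; term = 0.11137087²·(1 − 0.13391642)·195.7/689 = 0.0030512277.
35–54: Wₕ = 0.04446176; term = 0.04446176²·(1 − 0.07594937)·96/156 = 0.0011241279.
65+: Wₕ = 0.41188822; term = 0.41188822²·(1 − 0.07079041)·22.2/1347 = 0.0025981116.
Sum = 0.016545042.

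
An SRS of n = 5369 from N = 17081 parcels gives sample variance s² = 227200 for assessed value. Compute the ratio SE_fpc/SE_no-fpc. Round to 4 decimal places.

f = n/N = 5369/17081 = 0.31432586.
SE_no-fpc = √(s²/n) = 6.5051522; SE_fpc = √((1−f)s²/n) = 5.3866201.
Ratio = √(1−f) = 0.82805443.

0.8281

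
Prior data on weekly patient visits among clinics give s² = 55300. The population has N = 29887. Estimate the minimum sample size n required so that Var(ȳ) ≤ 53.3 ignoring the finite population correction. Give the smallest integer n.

Without fpc, n₀ = s²/D = 55300/53.3 = 1037.5235.
Rounding up, n = 1038.

1038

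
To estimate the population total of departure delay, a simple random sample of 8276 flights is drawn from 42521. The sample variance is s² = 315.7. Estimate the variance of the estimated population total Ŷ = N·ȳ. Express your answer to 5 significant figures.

Var(Ŷ) = N²·Var(ȳ) = N²·(1 − n/N)·s²/n.
f = 8276/42521 = 0.19463324; Var(ȳ) = 0.80536676·315.7/8276 = 0.030721881.
Var(Ŷ) = 42521² · 0.030721881 = 5.554625 × 10^7.

5.5546 × 10^7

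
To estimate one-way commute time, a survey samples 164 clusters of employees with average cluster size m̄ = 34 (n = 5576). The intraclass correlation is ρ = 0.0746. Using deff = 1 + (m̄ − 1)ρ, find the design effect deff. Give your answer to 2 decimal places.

deff = 1 + (34 − 1)·0.0746 = 1 + 2.4618 = 3.4618.

3.46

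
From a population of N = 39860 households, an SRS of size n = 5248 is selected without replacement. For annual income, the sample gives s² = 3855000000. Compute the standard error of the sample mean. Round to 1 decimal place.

Under SRS without replacement, Var(ȳ) = (1 − f)·s²/n with f = n/N = 5248/39860 = 0.13166081.
Var(ȳ) = (1 − 0.13166081)·3855000000/5248 = 0.86833919·734565.55 = 637852.05.
SE(ȳ) = √(637852.05) = 798.7.

798.7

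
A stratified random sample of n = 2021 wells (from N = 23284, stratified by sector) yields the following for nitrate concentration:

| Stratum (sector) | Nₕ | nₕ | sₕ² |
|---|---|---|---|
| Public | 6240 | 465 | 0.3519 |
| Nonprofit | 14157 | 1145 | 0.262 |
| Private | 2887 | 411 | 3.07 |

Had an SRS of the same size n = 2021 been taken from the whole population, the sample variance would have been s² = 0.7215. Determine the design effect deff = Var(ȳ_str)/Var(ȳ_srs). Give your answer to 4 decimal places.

Var(ȳ_str) = Σ Wₕ²(1−fₕ)sₕ²/nₕ with Wₕ = Nₕ/23284:
  Public: (6240/23284)²·(1−465/6240)·0.3519/465 = 5.0302285 × 10^-5
  Nonprofit: (14157/23284)²·(1−1145/14157)·0.262/1145 = 7.7749197 × 10^-5
  Private: (2887/23284)²·(1−411/2887)·3.07/411 = 9.8486975 × 10^-5
  → Var(ȳ_str) = 2.2653846 × 10^-4.
Var(ȳ_srs) = (1 − 2021/23284)·0.7215/2021 = 3.2601454 × 10^-4.
deff = (2.2653846 × 10^-4) / (3.2601454 × 10^-4) = 0.6949.

0.6949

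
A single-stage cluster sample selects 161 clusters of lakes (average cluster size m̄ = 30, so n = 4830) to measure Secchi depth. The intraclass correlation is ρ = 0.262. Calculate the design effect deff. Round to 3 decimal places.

deff = 1 + (30 − 1)·0.262 = 1 + 7.598 = 8.598.

8.598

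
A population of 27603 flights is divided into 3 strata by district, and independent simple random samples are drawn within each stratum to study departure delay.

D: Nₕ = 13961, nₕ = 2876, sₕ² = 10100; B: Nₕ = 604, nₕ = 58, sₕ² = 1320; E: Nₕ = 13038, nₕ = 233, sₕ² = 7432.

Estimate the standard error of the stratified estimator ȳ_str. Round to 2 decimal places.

Var(ȳ_str) = Σₕ Wₕ²(1 − fₕ)sₕ²/nₕ with Wₕ = Nₕ/N, N = 27603.
D: Wₕ = 0.50577836; term = 0.50577836²·(1 − 0.20600244)·10100/2876 = 0.71329987.
B: Wₕ = 0.02188168; term = 0.02188168²·(1 − 0.09602649)·1320/58 = 0.009850606.
E: Wₕ = 0.47233996; term = 0.47233996²·(1 − 0.01787084)·7432/233 = 6.9892048.
Sum = 7.7123553.
SE = √(7.7123553) = 2.78.

2.78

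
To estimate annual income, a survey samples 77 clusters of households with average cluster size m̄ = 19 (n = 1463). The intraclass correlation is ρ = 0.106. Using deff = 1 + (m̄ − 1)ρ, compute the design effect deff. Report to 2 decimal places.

2.91

deff = 1 + (19 − 1)·0.106 = 1 + 1.908 = 2.908.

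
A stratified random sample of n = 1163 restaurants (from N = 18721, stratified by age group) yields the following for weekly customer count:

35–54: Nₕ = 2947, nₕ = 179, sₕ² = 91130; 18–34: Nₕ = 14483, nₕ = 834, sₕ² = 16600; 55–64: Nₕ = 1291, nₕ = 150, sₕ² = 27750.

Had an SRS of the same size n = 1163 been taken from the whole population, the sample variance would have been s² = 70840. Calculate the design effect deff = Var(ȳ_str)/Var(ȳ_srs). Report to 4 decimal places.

Var(ȳ_str) = Σ Wₕ²(1−fₕ)sₕ²/nₕ with Wₕ = Nₕ/18721:
  35–54: (2947/18721)²·(1−179/2947)·91130/179 = 11.849403
  18–34: (14483/18721)²·(1−834/14483)·16600/834 = 11.226472
  55–64: (1291/18721)²·(1−150/1291)·27750/150 = 0.77754499
  → Var(ȳ_str) = 23.85342.
Var(ȳ_srs) = (1 − 1163/18721)·70840/1163 = 57.12745.
deff = 23.85342 / 57.12745 = 0.4175.

0.4175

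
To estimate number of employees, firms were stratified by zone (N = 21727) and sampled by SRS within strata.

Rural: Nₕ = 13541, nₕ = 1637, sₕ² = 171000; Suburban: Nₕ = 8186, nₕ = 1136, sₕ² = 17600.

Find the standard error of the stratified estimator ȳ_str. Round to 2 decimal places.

Var(ȳ_str) = Σₕ Wₕ²(1 − fₕ)sₕ²/nₕ with Wₕ = Nₕ/N, N = 21727.
Rural: Wₕ = 0.62323376; term = 0.62323376²·(1 − 0.12089211)·171000/1637 = 35.669051.
Suburban: Wₕ = 0.37676624; term = 0.37676624²·(1 − 0.13877352)·17600/1136 = 1.8940684.
Sum = 37.563119.
SE = √(37.563119) = 6.13.

6.13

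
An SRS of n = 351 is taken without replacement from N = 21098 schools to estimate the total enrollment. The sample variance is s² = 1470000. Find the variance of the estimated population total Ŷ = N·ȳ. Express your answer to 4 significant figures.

Var(Ŷ) = N²·Var(ȳ) = N²·(1 − n/N)·s²/n.
f = 351/21098 = 0.01663665; Var(ȳ) = 0.98336335·1470000/351 = 4118.3593.
Var(Ŷ) = 21098² · 4118.3593 = 1.8331872 × 10^12.

1.833 × 10^12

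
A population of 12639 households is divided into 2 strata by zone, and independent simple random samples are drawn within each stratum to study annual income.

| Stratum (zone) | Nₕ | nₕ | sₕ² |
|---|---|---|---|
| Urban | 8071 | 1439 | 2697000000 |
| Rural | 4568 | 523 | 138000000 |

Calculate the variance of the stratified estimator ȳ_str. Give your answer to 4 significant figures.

Var(ȳ_str) = Σₕ Wₕ²(1 − fₕ)sₕ²/nₕ with Wₕ = Nₕ/N, N = 12639.
Urban: Wₕ = 0.63857900; term = 0.63857900²·(1 − 0.17829265)·2697000000/1439 = 628010.04.
Rural: Wₕ = 0.36142100; term = 0.36142100²·(1 − 0.11449212)·138000000/523 = 30520.848.
Sum = 658530.89.

658500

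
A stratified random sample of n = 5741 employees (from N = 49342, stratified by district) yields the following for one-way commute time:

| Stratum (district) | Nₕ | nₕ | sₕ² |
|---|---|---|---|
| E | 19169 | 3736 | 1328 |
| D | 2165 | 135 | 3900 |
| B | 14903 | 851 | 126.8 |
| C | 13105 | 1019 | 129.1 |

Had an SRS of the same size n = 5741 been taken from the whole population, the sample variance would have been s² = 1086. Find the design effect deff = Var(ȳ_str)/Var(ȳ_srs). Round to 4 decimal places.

0.6964

Var(ȳ_str) = Σ Wₕ²(1−fₕ)sₕ²/nₕ with Wₕ = Nₕ/49342:
  E: (19169/49342)²·(1−3736/19169)·1328/3736 = 0.043192419
  D: (2165/49342)²·(1−135/2165)·3900/135 = 0.052149636
  B: (14903/49342)²·(1−851/14903)·126.8/851 = 0.012816459
  C: (13105/49342)²·(1−1019/13105)·129.1/1019 = 0.0082421056
  → Var(ȳ_str) = 0.11640062.
Var(ȳ_srs) = (1 − 5741/49342)·1086/5741 = 0.167156.
deff = 0.11640062 / 0.167156 = 0.6964.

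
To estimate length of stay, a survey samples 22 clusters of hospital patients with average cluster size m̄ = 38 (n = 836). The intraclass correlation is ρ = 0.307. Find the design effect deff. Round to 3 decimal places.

deff = 1 + (38 − 1)·0.307 = 1 + 11.359 = 12.359.

12.359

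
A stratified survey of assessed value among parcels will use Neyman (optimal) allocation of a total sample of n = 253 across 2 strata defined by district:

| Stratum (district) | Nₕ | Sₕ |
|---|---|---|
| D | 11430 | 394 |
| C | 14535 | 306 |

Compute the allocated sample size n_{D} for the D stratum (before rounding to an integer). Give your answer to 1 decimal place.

127.3

Neyman allocation: nₕ = n·NₕSₕ / Σⱼ NⱼSⱼ.
Σ NⱼSⱼ = 11430·394 + 14535·306 = 8.95113 × 10^6.
n_{D} = 253·11430·394 / (8.95113 × 10^6) = 127.3.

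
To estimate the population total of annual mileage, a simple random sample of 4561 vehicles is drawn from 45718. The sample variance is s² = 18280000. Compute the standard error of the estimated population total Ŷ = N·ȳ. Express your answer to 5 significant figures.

2.7461 × 10^6

Var(Ŷ) = N²·Var(ȳ) = N²·(1 − n/N)·s²/n.
f = 4561/45718 = 0.09976377; Var(ȳ) = 0.90023623·18280000/4561 = 3608.0505.
Var(Ŷ) = 45718² · 3608.0505 = 7.5413145 × 10^12.
SE(Ŷ) = √(7.5413145 × 10^12) = 2.7461 × 10^6.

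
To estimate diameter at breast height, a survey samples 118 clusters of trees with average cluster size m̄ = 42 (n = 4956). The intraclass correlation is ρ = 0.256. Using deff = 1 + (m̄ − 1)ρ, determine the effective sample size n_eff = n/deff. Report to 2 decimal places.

deff = 1 + (42 − 1)·0.256 = 1 + 10.496 = 11.496.
n_eff = 4956 / 11.496 = 431.11.

431.11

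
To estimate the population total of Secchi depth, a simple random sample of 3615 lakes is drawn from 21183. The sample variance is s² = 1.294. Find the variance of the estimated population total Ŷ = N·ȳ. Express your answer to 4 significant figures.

133200

Var(Ŷ) = N²·Var(ȳ) = N²·(1 − n/N)·s²/n.
f = 3615/21183 = 0.17065571; Var(ȳ) = 0.82934429·1.294/3615 = 2.9686625 × 10^-4.
Var(Ŷ) = 21183² · (2.9686625 × 10^-4) = 133209.67.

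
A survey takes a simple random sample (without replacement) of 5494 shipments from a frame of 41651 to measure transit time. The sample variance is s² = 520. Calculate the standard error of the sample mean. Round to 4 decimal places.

Under SRS without replacement, Var(ȳ) = (1 − f)·s²/n with f = n/N = 5494/41651 = 0.13190560.
Var(ȳ) = (1 − 0.13190560)·520/5494 = 0.86809440·0.094648708 = 0.082164013.
SE(ȳ) = √(0.082164013) = 0.2866.

0.2866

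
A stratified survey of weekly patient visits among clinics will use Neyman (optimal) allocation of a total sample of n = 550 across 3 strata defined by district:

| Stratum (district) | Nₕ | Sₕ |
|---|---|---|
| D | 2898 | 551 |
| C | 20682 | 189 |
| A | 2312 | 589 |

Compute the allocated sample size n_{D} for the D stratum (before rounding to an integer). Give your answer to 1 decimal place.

Neyman allocation: nₕ = n·NₕSₕ / Σⱼ NⱼSⱼ.
Σ NⱼSⱼ = 2898·551 + 20682·189 + 2312·589 = 6.867464 × 10^6.
n_{D} = 550·2898·551 / (6.867464 × 10^6) = 127.9.

127.9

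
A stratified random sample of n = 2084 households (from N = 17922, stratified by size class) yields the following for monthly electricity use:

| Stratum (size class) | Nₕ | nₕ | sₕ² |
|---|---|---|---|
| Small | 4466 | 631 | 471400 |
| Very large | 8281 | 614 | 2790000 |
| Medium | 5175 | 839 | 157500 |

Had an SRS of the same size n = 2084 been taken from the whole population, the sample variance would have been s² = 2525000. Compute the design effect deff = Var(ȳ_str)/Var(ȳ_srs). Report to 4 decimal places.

Var(ȳ_str) = Σ Wₕ²(1−fₕ)sₕ²/nₕ with Wₕ = Nₕ/17922:
  Small: (4466/17922)²·(1−631/4466)·471400/631 = 39.8356
  Very large: (8281/17922)²·(1−614/8281)·2790000/614 = 898.19604
  Medium: (5175/17922)²·(1−839/5175)·157500/839 = 13.114305
  → Var(ȳ_str) = 951.14595.
Var(ȳ_srs) = (1 − 2084/17922)·2525000/2084 = 1070.724.
deff = 951.14595 / 1070.724 = 0.8883.

0.8883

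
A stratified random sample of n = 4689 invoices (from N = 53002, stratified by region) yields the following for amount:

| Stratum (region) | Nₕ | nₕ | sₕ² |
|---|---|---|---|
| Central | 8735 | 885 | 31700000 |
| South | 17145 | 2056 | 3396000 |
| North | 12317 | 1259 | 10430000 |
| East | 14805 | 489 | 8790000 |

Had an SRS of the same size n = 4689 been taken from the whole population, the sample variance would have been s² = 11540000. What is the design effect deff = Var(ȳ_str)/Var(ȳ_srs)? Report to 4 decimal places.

1.2411

Var(ȳ_str) = Σ Wₕ²(1−fₕ)sₕ²/nₕ with Wₕ = Nₕ/53002:
  Central: (8735/53002)²·(1−885/8735)·31700000/885 = 874.30717
  South: (17145/53002)²·(1−2056/17145)·3396000/2056 = 152.11008
  North: (12317/53002)²·(1−1259/12317)·10430000/1259 = 401.65723
  East: (14805/53002)²·(1−489/14805)·8790000/489 = 1356.2058
  → Var(ȳ_str) = 2784.2803.
Var(ȳ_srs) = (1 − 4689/53002)·11540000/4689 = 2243.3515.
deff = 2784.2803 / 2243.3515 = 1.2411.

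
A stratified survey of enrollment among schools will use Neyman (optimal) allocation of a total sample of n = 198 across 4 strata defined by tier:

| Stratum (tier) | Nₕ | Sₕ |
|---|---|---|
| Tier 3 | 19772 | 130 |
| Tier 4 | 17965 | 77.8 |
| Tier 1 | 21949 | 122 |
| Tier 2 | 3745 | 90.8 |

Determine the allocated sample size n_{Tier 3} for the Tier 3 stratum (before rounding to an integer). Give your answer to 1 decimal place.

Neyman allocation: nₕ = n·NₕSₕ / Σⱼ NⱼSⱼ.
Σ NⱼSⱼ = 19772·130 + 17965·77.8 + 21949·122 + 3745·90.8 = 6.985861 × 10^6.
n_{Tier 3} = 198·19772·130 / (6.985861 × 10^6) = 72.9.

72.9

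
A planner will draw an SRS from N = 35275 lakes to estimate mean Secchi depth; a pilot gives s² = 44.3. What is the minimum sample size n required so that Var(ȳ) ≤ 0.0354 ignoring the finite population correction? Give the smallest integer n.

1252

Without fpc, n₀ = s²/D = 44.3/0.0354 = 1251.4124.
Rounding up, n = 1252.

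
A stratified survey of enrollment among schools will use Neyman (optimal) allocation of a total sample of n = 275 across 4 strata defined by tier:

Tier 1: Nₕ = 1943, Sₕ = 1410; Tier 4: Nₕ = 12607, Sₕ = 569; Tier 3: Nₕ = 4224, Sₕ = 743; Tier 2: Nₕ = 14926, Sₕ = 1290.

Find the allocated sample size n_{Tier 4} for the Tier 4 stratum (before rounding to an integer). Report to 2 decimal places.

61.06

Neyman allocation: nₕ = n·NₕSₕ / Σⱼ NⱼSⱼ.
Σ NⱼSⱼ = 1943·1410 + 12607·569 + 4224·743 + 14926·1290 = 3.2305985 × 10^7.
n_{Tier 4} = 275·12607·569 / (3.2305985 × 10^7) = 61.06.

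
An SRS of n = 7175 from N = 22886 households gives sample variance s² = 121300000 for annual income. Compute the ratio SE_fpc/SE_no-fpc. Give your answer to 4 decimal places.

f = n/N = 7175/22886 = 0.31351044.
SE_no-fpc = √(s²/n) = 130.02278; SE_fpc = √((1−f)s²/n) = 107.72994.
Ratio = √(1−f) = 0.82854665.

0.8285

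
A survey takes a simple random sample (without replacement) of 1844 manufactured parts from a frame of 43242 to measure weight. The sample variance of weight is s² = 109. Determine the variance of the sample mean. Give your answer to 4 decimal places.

0.0566

Under SRS without replacement, Var(ȳ) = (1 − f)·s²/n with f = n/N = 1844/43242 = 0.04264373.
Var(ȳ) = (1 − 0.04264373)·109/1844 = 0.95735627·0.059110629 = 0.056589932.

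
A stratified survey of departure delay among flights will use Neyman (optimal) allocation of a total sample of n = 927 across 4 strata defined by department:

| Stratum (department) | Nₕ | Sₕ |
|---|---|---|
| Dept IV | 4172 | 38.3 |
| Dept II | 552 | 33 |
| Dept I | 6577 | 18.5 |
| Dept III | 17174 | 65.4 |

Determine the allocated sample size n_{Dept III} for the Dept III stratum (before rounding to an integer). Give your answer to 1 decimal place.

731.8

Neyman allocation: nₕ = n·NₕSₕ / Σⱼ NⱼSⱼ.
Σ NⱼSⱼ = 4172·38.3 + 552·33 + 6577·18.5 + 17174·65.4 = 1.4228577 × 10^6.
n_{Dept III} = 927·17174·65.4 / (1.4228577 × 10^6) = 731.8.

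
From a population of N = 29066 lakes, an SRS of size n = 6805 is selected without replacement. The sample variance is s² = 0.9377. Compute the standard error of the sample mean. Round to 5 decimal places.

Under SRS without replacement, Var(ȳ) = (1 − f)·s²/n with f = n/N = 6805/29066 = 0.23412234.
Var(ȳ) = (1 − 0.23412234)·0.9377/6805 = 0.76587766·1.3779574 × 10^-4 = 1.0553468 × 10^-4.
SE(ȳ) = √(1.0553468 × 10^-4) = 0.01027.

0.01027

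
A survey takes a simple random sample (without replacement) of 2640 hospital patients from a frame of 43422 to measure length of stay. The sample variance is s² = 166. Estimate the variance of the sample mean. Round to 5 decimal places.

0.05906

Under SRS without replacement, Var(ȳ) = (1 − f)·s²/n with f = n/N = 2640/43422 = 0.06079867.
Var(ȳ) = (1 − 0.06079867)·166/2640 = 0.93920133·0.062878788 = 0.059055841.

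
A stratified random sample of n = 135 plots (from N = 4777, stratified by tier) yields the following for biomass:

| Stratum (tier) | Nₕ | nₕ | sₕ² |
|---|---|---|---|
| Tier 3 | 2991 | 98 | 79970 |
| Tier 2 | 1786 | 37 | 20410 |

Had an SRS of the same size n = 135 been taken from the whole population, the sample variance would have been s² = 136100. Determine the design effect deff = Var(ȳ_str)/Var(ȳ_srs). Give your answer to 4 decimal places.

Var(ȳ_str) = Σ Wₕ²(1−fₕ)sₕ²/nₕ with Wₕ = Nₕ/4777:
  Tier 3: (2991/4777)²·(1−98/2991)·79970/98 = 309.42499
  Tier 2: (1786/4777)²·(1−37/1786)·20410/37 = 75.509581
  → Var(ȳ_str) = 384.93457.
Var(ȳ_srs) = (1 − 135/4777)·136100/135 = 979.65746.
deff = 384.93457 / 979.65746 = 0.3929.

0.3929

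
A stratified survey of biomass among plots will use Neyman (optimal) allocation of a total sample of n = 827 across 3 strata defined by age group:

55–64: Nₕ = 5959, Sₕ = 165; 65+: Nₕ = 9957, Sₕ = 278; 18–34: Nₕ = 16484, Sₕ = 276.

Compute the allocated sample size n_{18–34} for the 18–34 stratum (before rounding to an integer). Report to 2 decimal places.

453.27

Neyman allocation: nₕ = n·NₕSₕ / Σⱼ NⱼSⱼ.
Σ NⱼSⱼ = 5959·165 + 9957·278 + 16484·276 = 8.300865 × 10^6.
n_{18–34} = 827·16484·276 / (8.300865 × 10^6) = 453.27.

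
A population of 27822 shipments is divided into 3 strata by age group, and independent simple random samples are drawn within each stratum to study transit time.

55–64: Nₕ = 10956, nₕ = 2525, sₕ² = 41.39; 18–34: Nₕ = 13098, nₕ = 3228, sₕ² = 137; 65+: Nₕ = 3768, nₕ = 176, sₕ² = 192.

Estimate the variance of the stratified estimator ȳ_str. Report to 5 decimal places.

Var(ȳ_str) = Σₕ Wₕ²(1 − fₕ)sₕ²/nₕ with Wₕ = Nₕ/N, N = 27822.
55–64: Wₕ = 0.39378909; term = 0.39378909²·(1 − 0.23046732)·41.39/2525 = 0.0019560883.
18–34: Wₕ = 0.47077852; term = 0.47077852²·(1 − 0.24644984)·137/3228 = 0.0070881433.
65+: Wₕ = 0.13543239; term = 0.13543239²·(1 − 0.04670913)·192/176 = 0.01907476.
Sum = 0.028118992.

0.02812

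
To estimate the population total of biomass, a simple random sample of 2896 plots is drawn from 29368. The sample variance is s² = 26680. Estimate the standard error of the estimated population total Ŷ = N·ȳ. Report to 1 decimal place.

84630.0

Var(Ŷ) = N²·Var(ȳ) = N²·(1 − n/N)·s²/n.
f = 2896/29368 = 0.09861073; Var(ȳ) = 0.90138927·26680/2896 = 8.3042354.
Var(Ŷ) = 29368² · 8.3042354 = 7.1622322 × 10^9.
SE(Ŷ) = √(7.1622322 × 10^9) = 84630.0.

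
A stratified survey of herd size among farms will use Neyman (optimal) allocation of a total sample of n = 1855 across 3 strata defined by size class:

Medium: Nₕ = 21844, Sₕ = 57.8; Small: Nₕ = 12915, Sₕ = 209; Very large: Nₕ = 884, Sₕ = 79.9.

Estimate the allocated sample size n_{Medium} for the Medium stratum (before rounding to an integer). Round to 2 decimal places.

580.81

Neyman allocation: nₕ = n·NₕSₕ / Σⱼ NⱼSⱼ.
Σ NⱼSⱼ = 21844·57.8 + 12915·209 + 884·79.9 = 4.0324498 × 10^6.
n_{Medium} = 1855·21844·57.8 / (4.0324498 × 10^6) = 580.81.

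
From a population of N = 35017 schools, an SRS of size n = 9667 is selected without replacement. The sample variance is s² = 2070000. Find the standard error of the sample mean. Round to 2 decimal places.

12.45

Under SRS without replacement, Var(ȳ) = (1 − f)·s²/n with f = n/N = 9667/35017 = 0.27606591.
Var(ȳ) = (1 − 0.27606591)·2070000/9667 = 0.72393409·214.13055 = 155.0164.
SE(ȳ) = √(155.0164) = 12.45.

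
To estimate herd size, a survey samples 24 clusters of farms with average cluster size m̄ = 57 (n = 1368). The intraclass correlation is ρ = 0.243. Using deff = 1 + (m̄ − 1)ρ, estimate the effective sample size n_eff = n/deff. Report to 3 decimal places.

deff = 1 + (57 − 1)·0.243 = 1 + 13.608 = 14.608.
n_eff = 1368 / 14.608 = 93.647.

93.647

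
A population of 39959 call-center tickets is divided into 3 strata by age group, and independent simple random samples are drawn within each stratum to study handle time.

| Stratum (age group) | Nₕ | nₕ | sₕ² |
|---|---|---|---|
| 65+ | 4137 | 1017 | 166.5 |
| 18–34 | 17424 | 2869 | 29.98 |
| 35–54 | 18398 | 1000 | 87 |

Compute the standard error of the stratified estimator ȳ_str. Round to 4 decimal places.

0.1429

Var(ȳ_str) = Σₕ Wₕ²(1 − fₕ)sₕ²/nₕ with Wₕ = Nₕ/N, N = 39959.
65+: Wₕ = 0.10353112; term = 0.10353112²·(1 − 0.24583031)·166.5/1017 = 0.0013234398.
18–34: Wₕ = 0.43604695; term = 0.43604695²·(1 − 0.16465794)·29.98/2869 = 0.0016597089.
35–54: Wₕ = 0.46042193; term = 0.46042193²·(1 − 0.05435373)·87/1000 = 0.017440542.
Sum = 0.020423691.
SE = √(0.020423691) = 0.1429.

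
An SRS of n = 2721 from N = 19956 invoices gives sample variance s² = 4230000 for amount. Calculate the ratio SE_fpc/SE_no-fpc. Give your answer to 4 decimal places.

0.9293

f = n/N = 2721/19956 = 0.13634997.
SE_no-fpc = √(s²/n) = 39.428106; SE_fpc = √((1−f)s²/n) = 36.641632.
Ratio = √(1−f) = 0.92932773.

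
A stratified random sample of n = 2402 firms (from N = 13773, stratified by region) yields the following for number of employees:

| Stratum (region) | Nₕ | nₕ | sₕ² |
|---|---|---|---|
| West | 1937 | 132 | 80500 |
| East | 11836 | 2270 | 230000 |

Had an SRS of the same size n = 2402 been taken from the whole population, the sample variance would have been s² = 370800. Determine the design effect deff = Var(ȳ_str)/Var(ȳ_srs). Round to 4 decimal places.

0.5627

Var(ȳ_str) = Σ Wₕ²(1−fₕ)sₕ²/nₕ with Wₕ = Nₕ/13773:
  West: (1937/13773)²·(1−132/1937)·80500/132 = 11.240139
  East: (11836/13773)²·(1−2270/11836)·230000/2270 = 60.475604
  → Var(ȳ_str) = 71.715743.
Var(ȳ_srs) = (1 − 2402/13773)·370800/2402 = 127.44912.
deff = 71.715743 / 127.44912 = 0.5627.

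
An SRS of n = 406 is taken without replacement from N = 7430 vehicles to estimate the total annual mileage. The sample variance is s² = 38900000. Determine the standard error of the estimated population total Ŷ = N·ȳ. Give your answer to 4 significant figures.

Var(Ŷ) = N²·Var(ȳ) = N²·(1 − n/N)·s²/n.
f = 406/7430 = 0.05464334; Var(ȳ) = 0.94535666·38900000/406 = 90577.276.
Var(Ŷ) = 7430² · 90577.276 = 5.0003095 × 10^12.
SE(Ŷ) = √(5.0003095 × 10^12) = 2.236 × 10^6.

2.236 × 10^6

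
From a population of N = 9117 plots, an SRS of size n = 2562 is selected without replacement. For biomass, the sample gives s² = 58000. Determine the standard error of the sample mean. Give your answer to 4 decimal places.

4.0345

Under SRS without replacement, Var(ȳ) = (1 − f)·s²/n with f = n/N = 2562/9117 = 0.28101349.
Var(ȳ) = (1 − 0.28101349)·58000/2562 = 0.71898651·22.638564 = 16.276822.
SE(ȳ) = √(16.276822) = 4.0345.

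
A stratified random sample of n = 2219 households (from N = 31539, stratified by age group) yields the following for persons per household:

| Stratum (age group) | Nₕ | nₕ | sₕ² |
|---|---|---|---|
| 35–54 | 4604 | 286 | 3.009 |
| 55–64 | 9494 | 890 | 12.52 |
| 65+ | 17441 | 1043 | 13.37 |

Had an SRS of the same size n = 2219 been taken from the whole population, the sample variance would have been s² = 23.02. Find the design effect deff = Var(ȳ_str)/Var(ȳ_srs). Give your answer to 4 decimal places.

Var(ȳ_str) = Σ Wₕ²(1−fₕ)sₕ²/nₕ with Wₕ = Nₕ/31539:
  35–54: (4604/31539)²·(1−286/4604)·3.009/286 = 2.1027046 × 10^-4
  55–64: (9494/31539)²·(1−890/9494)·12.52/890 = 0.0011552291
  65+: (17441/31539)²·(1−1043/17441)·13.37/1043 = 0.0036856452
  → Var(ȳ_str) = 0.0050511448.
Var(ȳ_srs) = (1 − 2219/31539)·23.02/2219 = 0.0096441524.
deff = 0.0050511448 / 0.0096441524 = 0.5238.

0.5238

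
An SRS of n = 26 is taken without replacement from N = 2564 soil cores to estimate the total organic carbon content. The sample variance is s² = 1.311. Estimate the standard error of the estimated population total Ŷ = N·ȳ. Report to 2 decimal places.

572.82

Var(Ŷ) = N²·Var(ȳ) = N²·(1 − n/N)·s²/n.
f = 26/2564 = 0.01014041; Var(ȳ) = 0.98985959·1.311/26 = 0.049911766.
Var(Ŷ) = 2564² · 0.049911766 = 328124.74.
SE(Ŷ) = √(328124.74) = 572.82.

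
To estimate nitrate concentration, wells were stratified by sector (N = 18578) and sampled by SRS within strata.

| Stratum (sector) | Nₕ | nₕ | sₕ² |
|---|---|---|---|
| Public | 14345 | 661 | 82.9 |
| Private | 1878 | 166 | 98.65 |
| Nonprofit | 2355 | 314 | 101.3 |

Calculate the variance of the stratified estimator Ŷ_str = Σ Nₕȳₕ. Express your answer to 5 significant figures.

Var(Ŷ_str) = Σₕ Nₕ²(1 − fₕ)sₕ²/nₕ.
Public: 14345²·(1 − 661/14345)·82.9/661 = 2.4618789 × 10^7.
Private: 1878²·(1 − 166/1878)·98.65/166 = 1.9106817 × 10^6.
Nonprofit: 2355²·(1 − 314/2355)·101.3/314 = 1.5506498 × 10^6.
Sum = 2.8080121 × 10^7.

2.8080 × 10^7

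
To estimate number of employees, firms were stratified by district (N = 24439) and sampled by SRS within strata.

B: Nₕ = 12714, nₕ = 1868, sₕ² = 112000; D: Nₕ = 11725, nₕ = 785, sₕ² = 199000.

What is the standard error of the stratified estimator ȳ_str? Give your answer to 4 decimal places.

Var(ȳ_str) = Σₕ Wₕ²(1 − fₕ)sₕ²/nₕ with Wₕ = Nₕ/N, N = 24439.
B: Wₕ = 0.52023405; term = 0.52023405²·(1 − 0.14692465)·112000/1868 = 13.842869.
D: Wₕ = 0.47976595; term = 0.47976595²·(1 − 0.06695096)·199000/785 = 54.443587.
Sum = 68.286456.
SE = √(68.286456) = 8.2636.

8.2636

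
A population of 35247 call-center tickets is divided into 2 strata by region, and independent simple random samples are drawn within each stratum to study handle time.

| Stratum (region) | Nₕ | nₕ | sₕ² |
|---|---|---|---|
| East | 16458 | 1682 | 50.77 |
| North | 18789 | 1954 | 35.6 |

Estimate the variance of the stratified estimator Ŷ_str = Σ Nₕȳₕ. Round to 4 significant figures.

1.310 × 10^7

Var(Ŷ_str) = Σₕ Nₕ²(1 − fₕ)sₕ²/nₕ.
East: 16458²·(1 − 1682/16458)·50.77/1682 = 7.340322 × 10^6.
North: 18789²·(1 − 1954/18789)·35.6/1954 = 5.7629152 × 10^6.
Sum = 1.3103237 × 10^7.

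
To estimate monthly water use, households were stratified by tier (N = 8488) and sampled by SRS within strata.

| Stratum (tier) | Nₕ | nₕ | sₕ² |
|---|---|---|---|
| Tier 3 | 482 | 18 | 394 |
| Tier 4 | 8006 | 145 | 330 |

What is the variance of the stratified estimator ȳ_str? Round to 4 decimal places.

2.0560

Var(ȳ_str) = Σₕ Wₕ²(1 − fₕ)sₕ²/nₕ with Wₕ = Nₕ/N, N = 8488.
Tier 3: Wₕ = 0.05678605; term = 0.05678605²·(1 − 0.03734440)·394/18 = 0.067948206.
Tier 4: Wₕ = 0.94321395; term = 0.94321395²·(1 − 0.01811142)·330/145 = 1.9880558.
Sum = 2.056004.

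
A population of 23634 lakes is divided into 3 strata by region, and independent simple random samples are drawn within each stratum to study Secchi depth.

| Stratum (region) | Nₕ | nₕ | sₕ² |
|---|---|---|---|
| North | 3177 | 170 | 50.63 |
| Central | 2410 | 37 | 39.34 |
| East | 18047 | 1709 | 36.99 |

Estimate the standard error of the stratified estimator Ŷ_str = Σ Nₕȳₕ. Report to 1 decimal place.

3912.5

Var(Ŷ_str) = Σₕ Nₕ²(1 − fₕ)sₕ²/nₕ.
North: 3177²·(1 − 170/3177)·50.63/170 = 2.8451794 × 10^6.
Central: 2410²·(1 − 37/2410)·39.34/37 = 6.0806137 × 10^6.
East: 18047²·(1 − 1709/18047)·36.99/1709 = 6.3818439 × 10^6.
Sum = 1.5307637 × 10^7.
SE = √(1.5307637 × 10^7) = 3912.5.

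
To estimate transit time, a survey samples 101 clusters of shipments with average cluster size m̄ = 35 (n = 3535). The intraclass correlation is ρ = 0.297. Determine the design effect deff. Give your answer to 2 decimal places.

deff = 1 + (35 − 1)·0.297 = 1 + 10.098 = 11.098.

11.10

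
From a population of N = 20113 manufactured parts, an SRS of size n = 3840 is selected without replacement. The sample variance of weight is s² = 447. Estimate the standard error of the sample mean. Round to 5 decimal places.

Under SRS without replacement, Var(ȳ) = (1 − f)·s²/n with f = n/N = 3840/20113 = 0.19092129.
Var(ȳ) = (1 − 0.19092129)·447/3840 = 0.80907871·0.11640625 = 0.094181818.
SE(ȳ) = √(0.094181818) = 0.30689.

0.30689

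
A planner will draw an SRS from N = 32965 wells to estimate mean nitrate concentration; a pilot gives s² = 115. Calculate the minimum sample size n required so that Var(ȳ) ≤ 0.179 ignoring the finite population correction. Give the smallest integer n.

643

Without fpc, n₀ = s²/D = 115/0.179 = 642.4581.
Rounding up, n = 643.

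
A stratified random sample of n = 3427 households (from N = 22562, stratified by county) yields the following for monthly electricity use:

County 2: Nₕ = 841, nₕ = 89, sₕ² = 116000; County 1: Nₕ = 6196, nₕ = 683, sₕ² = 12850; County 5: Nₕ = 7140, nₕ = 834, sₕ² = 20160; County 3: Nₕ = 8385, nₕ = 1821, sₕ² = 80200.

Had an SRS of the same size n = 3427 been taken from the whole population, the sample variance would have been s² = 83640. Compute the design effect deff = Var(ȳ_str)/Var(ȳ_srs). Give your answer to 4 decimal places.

0.4726

Var(ȳ_str) = Σ Wₕ²(1−fₕ)sₕ²/nₕ with Wₕ = Nₕ/22562:
  County 2: (841/22562)²·(1−89/841)·116000/89 = 1.6192974
  County 1: (6196/22562)²·(1−683/6196)·12850/683 = 1.2624862
  County 5: (7140/22562)²·(1−834/7140)·20160/834 = 2.1380678
  County 3: (8385/22562)²·(1−1821/8385)·80200/1821 = 4.7619066
  → Var(ȳ_str) = 9.781758.
Var(ȳ_srs) = (1 − 3427/22562)·83640/3427 = 20.699068.
deff = 9.781758 / 20.699068 = 0.4726.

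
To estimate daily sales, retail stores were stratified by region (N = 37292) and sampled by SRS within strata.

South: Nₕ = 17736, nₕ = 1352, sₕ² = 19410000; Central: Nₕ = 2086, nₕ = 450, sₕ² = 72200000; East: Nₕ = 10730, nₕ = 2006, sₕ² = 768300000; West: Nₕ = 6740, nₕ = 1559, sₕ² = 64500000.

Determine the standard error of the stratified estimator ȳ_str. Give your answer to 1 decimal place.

Var(ȳ_str) = Σₕ Wₕ²(1 − fₕ)sₕ²/nₕ with Wₕ = Nₕ/N, N = 37292.
South: Wₕ = 0.47559798; term = 0.47559798²·(1 − 0.07622914)·19410000/1352 = 2999.8056.
Central: Wₕ = 0.05593693; term = 0.05593693²·(1 − 0.21572387)·72200000/450 = 393.72314.
East: Wₕ = 0.28772927; term = 0.28772927²·(1 − 0.18695247)·768300000/2006 = 25780.061.
West: Wₕ = 0.18073581; term = 0.18073581²·(1 − 0.23130564)·64500000/1559 = 1038.8569.
Sum = 30212.447.
SE = √(30212.447) = 173.8.

173.8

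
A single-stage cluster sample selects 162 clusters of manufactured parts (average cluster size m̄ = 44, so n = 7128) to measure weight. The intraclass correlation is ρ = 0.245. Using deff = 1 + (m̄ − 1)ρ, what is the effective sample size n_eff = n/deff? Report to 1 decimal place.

deff = 1 + (44 − 1)·0.245 = 1 + 10.535 = 11.535.
n_eff = 7128 / 11.535 = 617.9.

617.9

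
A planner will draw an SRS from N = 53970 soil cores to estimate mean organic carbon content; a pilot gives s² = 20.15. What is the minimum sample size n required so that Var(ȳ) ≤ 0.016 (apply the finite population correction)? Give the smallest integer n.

1231

Without fpc, n₀ = s²/D = 20.15/0.016 = 1259.3750.
With fpc, (1 − n/N)·s²/n ≤ D requires n ≥ n₀/(1 + n₀/N) = 1259.3750/(1 + 1259.3750/53970) = 1230.6579.
Rounding up, n = 1231.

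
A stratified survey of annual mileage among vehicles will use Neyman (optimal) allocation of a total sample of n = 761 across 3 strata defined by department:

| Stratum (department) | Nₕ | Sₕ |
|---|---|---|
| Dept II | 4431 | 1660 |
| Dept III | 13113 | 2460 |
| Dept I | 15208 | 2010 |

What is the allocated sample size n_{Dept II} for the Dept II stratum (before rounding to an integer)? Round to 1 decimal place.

79.8

Neyman allocation: nₕ = n·NₕSₕ / Σⱼ NⱼSⱼ.
Σ NⱼSⱼ = 4431·1660 + 13113·2460 + 15208·2010 = 7.018152 × 10^7.
n_{Dept II} = 761·4431·1660 / (7.018152 × 10^7) = 79.8.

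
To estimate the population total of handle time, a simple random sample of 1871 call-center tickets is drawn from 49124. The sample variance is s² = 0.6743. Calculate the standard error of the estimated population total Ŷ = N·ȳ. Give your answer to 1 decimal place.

914.6

Var(Ŷ) = N²·Var(ȳ) = N²·(1 − n/N)·s²/n.
f = 1871/49124 = 0.03808729; Var(ȳ) = 0.96191271·0.6743/1871 = 3.4666902 × 10^-4.
Var(Ŷ) = 49124² · (3.4666902 × 10^-4) = 836570.37.
SE(Ŷ) = √(836570.37) = 914.6.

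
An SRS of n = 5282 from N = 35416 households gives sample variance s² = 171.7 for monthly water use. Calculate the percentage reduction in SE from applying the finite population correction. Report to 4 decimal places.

7.7580

f = n/N = 5282/35416 = 0.14914163.
SE_no-fpc = √(s²/n) = 0.18029594; SE_fpc = √((1−f)s²/n) = 0.16630855.
Ratio = √(1−f) = 0.92241984. Reduction = 100·(1 − 0.92241984) = 7.7580%.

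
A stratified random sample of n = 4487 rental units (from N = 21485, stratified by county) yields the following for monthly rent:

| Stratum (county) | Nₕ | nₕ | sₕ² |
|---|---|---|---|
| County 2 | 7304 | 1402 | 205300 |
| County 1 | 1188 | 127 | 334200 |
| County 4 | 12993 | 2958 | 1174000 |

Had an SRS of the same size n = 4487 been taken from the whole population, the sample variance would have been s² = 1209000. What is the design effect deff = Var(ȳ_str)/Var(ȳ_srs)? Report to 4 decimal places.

0.6237

Var(ȳ_str) = Σ Wₕ²(1−fₕ)sₕ²/nₕ with Wₕ = Nₕ/21485:
  County 2: (7304/21485)²·(1−1402/7304)·205300/1402 = 13.67509
  County 1: (1188/21485)²·(1−127/1188)·334200/127 = 7.1856132
  County 4: (12993/21485)²·(1−2958/12993)·1174000/2958 = 112.10527
  → Var(ȳ_str) = 132.96597.
Var(ȳ_srs) = (1 − 4487/21485)·1209000/4487 = 213.17325.
deff = 132.96597 / 213.17325 = 0.6237.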